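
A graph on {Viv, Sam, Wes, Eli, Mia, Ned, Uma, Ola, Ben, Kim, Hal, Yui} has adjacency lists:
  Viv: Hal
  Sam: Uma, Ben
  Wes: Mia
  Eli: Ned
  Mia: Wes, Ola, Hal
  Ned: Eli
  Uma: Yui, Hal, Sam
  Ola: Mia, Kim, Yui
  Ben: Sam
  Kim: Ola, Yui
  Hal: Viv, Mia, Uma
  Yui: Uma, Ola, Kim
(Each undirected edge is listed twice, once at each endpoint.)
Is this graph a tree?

No

|V| = 12, |E| = 12.
It splits into 2 components, so it cannot be a tree.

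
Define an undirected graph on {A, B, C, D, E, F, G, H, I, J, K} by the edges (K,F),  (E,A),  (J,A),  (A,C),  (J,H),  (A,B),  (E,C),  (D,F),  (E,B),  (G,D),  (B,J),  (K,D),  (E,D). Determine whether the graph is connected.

Component: {I}
Component: {A, B, C, D, E, F, G, H, J, K}
There are 2 separate components, so the graph is not connected.

No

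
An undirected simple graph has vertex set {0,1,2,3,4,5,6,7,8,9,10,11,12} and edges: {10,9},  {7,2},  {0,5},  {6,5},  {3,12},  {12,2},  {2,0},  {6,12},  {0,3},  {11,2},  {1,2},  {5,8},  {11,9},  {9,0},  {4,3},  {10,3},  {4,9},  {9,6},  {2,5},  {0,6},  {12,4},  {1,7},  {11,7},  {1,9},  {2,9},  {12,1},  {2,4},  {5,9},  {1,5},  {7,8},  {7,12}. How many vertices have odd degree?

Degrees: 0:5, 1:5, 2:8, 3:4, 4:4, 5:6, 6:4, 7:5, 8:2, 9:8, 10:2, 11:3, 12:6
Odd-degree vertices: 0, 1, 7, 11.

4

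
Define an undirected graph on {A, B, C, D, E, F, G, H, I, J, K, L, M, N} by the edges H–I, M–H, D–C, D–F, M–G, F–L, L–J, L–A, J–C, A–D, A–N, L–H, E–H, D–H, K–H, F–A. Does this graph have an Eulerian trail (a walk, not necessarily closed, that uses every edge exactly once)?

No

Degrees: A:4, B:0, C:2, D:4, E:1, F:3, G:1, H:6, I:1, J:2, K:1, L:4, M:2, N:1
Odd-degree vertices: E, F, G, I, K, N (6 total).
An Eulerian trail requires 0 or 2 odd-degree vertices; here there are 6.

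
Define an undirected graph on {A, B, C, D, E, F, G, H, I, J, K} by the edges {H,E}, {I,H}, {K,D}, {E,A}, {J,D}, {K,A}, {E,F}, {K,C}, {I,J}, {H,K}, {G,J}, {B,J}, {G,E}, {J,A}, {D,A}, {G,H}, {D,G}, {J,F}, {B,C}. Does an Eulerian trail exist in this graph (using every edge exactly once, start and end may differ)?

Degrees: A:4, B:2, C:2, D:4, E:4, F:2, G:4, H:4, I:2, J:6, K:4
Odd-degree vertices: none (0 total).
With 0 odd-degree vertices and all edges in one connected piece, an Eulerian trail exists.

Yes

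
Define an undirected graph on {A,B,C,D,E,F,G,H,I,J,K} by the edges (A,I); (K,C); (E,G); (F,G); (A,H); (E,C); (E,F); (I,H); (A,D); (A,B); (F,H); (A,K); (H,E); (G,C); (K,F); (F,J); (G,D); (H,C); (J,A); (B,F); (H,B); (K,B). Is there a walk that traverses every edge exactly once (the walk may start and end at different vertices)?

Degrees: A:6, B:4, C:4, D:2, E:4, F:6, G:4, H:6, I:2, J:2, K:4
Odd-degree vertices: none (0 total).
With 0 odd-degree vertices and all edges in one connected piece, an Eulerian trail exists.

Yes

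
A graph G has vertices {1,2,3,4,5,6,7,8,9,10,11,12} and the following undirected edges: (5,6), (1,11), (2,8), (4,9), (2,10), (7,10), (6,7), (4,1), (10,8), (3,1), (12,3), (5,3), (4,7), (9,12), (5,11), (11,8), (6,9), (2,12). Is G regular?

Degrees: 1:3, 2:3, 3:3, 4:3, 5:3, 6:3, 7:3, 8:3, 9:3, 10:3, 11:3, 12:3
All degrees equal 3; the graph is regular.

Yes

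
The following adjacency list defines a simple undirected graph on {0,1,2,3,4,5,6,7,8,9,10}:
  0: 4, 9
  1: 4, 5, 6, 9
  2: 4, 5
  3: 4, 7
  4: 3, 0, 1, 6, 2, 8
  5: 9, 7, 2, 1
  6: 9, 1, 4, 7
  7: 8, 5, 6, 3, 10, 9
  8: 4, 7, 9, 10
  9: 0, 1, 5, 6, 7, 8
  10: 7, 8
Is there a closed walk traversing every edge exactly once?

Yes

Degrees: 0:2, 1:4, 2:2, 3:2, 4:6, 5:4, 6:4, 7:6, 8:4, 9:6, 10:2
All degrees are even and the non-isolated vertices are connected — an Eulerian circuit exists.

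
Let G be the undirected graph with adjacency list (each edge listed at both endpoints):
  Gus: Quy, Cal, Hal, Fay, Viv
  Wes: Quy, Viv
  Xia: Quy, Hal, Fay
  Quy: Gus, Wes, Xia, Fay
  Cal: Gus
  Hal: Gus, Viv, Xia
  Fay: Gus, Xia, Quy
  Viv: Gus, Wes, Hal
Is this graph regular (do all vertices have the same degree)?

Degrees: Gus:5, Wes:2, Xia:3, Quy:4, Cal:1, Hal:3, Fay:3, Viv:3
Degrees are not all equal (e.g. deg(Cal)=1 but deg(Gus)=5); not regular.

No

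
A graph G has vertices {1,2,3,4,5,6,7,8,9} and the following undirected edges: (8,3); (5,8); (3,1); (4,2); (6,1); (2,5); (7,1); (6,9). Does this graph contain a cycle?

No

The graph has 9 vertices, 8 edges, and 1 connected component.
A forest on 9 vertices with 1 component has exactly 8 edges, which matches — so no cycle.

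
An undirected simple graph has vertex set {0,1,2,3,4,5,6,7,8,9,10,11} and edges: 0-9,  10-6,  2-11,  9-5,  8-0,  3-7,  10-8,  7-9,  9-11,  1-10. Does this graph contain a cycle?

No

The graph has 12 vertices, 10 edges, and 2 connected components.
Since 10 = 12 - 2, the graph is a forest and contains no cycle.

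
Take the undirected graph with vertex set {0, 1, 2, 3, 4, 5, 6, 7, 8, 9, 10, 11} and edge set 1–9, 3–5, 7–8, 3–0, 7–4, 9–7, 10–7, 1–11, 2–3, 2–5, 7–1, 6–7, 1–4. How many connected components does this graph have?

Component: {0, 2, 3, 5}
Component: {1, 4, 6, 7, 8, 9, 10, 11}

2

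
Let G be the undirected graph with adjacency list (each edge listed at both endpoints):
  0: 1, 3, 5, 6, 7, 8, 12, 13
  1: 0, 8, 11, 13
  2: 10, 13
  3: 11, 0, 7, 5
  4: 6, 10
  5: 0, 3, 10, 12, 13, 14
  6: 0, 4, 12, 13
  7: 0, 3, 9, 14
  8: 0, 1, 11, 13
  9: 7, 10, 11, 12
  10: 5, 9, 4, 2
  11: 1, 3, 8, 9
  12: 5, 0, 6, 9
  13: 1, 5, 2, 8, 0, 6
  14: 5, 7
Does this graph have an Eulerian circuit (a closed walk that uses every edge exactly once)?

Degrees: 0:8, 1:4, 2:2, 3:4, 4:2, 5:6, 6:4, 7:4, 8:4, 9:4, 10:4, 11:4, 12:4, 13:6, 14:2
Every vertex has even degree and the edges form a single connected piece, so an Eulerian circuit exists.

Yes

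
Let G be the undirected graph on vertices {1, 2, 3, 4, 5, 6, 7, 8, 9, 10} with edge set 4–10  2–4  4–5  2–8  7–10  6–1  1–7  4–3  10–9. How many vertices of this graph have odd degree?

Degrees: 1:2, 2:2, 3:1, 4:4, 5:1, 6:1, 7:2, 8:1, 9:1, 10:3
Odd-degree vertices: 3, 5, 6, 8, 9, 10.

6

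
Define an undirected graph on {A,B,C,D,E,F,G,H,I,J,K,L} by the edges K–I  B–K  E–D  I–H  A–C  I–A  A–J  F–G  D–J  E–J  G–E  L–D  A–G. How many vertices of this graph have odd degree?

10

Degrees: A:4, B:1, C:1, D:3, E:3, F:1, G:3, H:1, I:3, J:3, K:2, L:1
Odd-degree vertices: B, C, D, E, F, G, H, I, J, L.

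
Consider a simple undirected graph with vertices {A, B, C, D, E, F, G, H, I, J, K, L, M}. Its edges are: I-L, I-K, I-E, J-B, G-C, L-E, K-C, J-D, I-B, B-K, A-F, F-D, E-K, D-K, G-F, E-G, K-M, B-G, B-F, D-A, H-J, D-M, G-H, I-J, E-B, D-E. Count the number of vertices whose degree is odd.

Degrees: A:2, B:6, C:2, D:6, E:6, F:4, G:5, H:2, I:5, J:4, K:6, L:2, M:2
Odd-degree vertices: G, I.

2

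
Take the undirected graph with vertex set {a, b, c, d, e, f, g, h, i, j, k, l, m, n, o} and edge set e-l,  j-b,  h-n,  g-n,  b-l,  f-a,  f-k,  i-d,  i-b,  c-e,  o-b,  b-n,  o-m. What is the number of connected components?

2

Component: {a, f, k}
Component: {b, c, d, e, g, h, i, j, l, m, n, o}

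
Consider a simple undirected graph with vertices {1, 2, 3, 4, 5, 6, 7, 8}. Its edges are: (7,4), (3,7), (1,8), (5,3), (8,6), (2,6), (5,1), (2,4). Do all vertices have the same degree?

Yes

Degrees: 1:2, 2:2, 3:2, 4:2, 5:2, 6:2, 7:2, 8:2
All degrees equal 2; the graph is regular.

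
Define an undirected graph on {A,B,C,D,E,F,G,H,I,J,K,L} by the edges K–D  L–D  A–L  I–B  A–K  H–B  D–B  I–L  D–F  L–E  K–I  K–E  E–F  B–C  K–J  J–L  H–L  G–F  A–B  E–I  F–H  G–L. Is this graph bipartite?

No

I-E-L-I is an odd cycle (length 3), and a bipartite graph can contain only even cycles.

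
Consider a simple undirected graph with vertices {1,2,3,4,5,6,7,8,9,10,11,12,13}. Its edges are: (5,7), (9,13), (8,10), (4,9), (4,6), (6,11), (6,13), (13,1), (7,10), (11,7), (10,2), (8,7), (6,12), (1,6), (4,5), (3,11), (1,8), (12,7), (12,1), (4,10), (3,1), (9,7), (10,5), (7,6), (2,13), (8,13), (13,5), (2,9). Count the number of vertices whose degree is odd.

Degrees: 1:5, 2:3, 3:2, 4:4, 5:4, 6:6, 7:7, 8:4, 9:4, 10:5, 11:3, 12:3, 13:6
Odd-degree vertices: 1, 2, 7, 10, 11, 12.

6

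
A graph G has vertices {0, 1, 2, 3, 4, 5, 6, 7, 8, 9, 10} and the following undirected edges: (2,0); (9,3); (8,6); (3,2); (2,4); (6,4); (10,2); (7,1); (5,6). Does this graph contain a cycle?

|V| = 11, |E| = 9, number of components = 2.
A forest on 11 vertices with 2 components has exactly 9 edges, which matches — so no cycle.

No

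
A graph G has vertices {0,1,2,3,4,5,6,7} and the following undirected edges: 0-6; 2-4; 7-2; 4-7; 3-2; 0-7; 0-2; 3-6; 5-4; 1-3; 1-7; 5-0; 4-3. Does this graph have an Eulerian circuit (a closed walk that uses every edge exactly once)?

Degrees: 0:4, 1:2, 2:4, 3:4, 4:4, 5:2, 6:2, 7:4
All degrees are even and the non-isolated vertices are connected — an Eulerian circuit exists.

Yes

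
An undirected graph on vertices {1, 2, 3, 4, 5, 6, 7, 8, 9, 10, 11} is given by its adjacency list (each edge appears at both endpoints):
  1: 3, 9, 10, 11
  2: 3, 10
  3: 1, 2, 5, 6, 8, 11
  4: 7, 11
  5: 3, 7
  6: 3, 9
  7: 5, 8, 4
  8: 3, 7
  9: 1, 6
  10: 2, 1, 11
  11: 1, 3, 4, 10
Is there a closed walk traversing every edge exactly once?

No

Degrees: 1:4, 2:2, 3:6, 4:2, 5:2, 6:2, 7:3, 8:2, 9:2, 10:3, 11:4
Vertices with odd degree: 7, 10. An Eulerian circuit requires all degrees even.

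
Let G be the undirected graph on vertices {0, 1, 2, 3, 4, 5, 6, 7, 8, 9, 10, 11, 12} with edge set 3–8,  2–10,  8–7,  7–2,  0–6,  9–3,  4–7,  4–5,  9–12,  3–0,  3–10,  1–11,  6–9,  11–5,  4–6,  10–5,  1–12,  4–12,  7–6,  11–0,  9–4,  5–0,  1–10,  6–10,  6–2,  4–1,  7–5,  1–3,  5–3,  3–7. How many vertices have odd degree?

Degrees: 0:4, 1:5, 2:3, 3:7, 4:6, 5:6, 6:6, 7:6, 8:2, 9:4, 10:5, 11:3, 12:3
Odd-degree vertices: 1, 2, 3, 10, 11, 12.

6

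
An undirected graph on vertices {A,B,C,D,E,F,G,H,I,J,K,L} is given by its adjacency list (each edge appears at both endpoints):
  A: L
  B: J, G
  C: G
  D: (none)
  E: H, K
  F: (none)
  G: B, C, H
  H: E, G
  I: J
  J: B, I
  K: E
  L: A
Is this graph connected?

Component: {D}
Component: {F}
Component: {A, L}
Component: {B, C, E, G, H, I, J, K}
There are 4 separate components, so the graph is not connected.

No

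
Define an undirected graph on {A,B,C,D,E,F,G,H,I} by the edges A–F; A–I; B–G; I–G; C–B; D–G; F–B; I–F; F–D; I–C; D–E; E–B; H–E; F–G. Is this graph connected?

Yes

Starting from A and exploring outward reaches every vertex (A, F, I, B, G, D, C, E, H); the graph is connected.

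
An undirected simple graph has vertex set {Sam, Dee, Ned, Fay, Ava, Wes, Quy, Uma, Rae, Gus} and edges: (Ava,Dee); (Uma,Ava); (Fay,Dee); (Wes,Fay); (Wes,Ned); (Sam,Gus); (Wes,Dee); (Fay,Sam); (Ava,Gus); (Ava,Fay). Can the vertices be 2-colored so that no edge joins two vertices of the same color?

The cycle Wes-Dee-Fay-Wes has length 3, which is odd, so the graph is not bipartite.

No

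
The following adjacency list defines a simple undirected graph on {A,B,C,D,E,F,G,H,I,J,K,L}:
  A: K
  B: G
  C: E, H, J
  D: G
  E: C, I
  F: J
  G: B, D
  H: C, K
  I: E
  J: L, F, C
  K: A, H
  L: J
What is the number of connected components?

2

Component: {B, D, G}
Component: {A, C, E, F, H, I, J, K, L}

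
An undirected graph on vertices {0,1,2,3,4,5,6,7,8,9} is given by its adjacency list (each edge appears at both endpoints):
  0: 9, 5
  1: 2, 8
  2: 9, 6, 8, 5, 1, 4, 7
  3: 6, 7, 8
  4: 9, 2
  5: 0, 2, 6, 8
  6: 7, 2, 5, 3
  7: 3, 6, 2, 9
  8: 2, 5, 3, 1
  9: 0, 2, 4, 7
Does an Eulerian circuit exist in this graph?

Degrees: 0:2, 1:2, 2:7, 3:3, 4:2, 5:4, 6:4, 7:4, 8:4, 9:4
Vertices with odd degree: 2, 3. An Eulerian circuit requires all degrees even.

No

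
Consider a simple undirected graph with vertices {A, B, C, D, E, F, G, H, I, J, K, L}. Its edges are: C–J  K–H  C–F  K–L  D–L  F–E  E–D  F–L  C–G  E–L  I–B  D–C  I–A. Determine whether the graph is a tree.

No

The graph has 12 vertices and 13 edges.
It is not connected, so it is not a tree.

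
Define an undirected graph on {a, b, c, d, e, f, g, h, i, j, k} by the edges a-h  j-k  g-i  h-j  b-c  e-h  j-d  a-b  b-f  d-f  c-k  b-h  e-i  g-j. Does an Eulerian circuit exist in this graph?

Yes

Degrees: a:2, b:4, c:2, d:2, e:2, f:2, g:2, h:4, i:2, j:4, k:2
All degrees are even and the non-isolated vertices are connected — an Eulerian circuit exists.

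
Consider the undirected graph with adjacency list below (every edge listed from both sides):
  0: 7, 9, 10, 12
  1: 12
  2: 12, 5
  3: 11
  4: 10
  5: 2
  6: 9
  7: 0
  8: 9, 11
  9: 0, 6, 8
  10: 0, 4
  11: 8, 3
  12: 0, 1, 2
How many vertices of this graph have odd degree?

Degrees: 0:4, 1:1, 2:2, 3:1, 4:1, 5:1, 6:1, 7:1, 8:2, 9:3, 10:2, 11:2, 12:3
Odd-degree vertices: 1, 3, 4, 5, 6, 7, 9, 12.

8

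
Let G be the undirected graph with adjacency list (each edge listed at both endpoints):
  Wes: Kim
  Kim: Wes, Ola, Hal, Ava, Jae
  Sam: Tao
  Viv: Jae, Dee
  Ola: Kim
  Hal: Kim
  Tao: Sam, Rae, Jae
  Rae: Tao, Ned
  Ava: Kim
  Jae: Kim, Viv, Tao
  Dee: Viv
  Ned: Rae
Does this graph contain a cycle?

No

|V| = 12, |E| = 11, number of components = 1.
A forest on 12 vertices with 1 component has exactly 11 edges, which matches — so no cycle.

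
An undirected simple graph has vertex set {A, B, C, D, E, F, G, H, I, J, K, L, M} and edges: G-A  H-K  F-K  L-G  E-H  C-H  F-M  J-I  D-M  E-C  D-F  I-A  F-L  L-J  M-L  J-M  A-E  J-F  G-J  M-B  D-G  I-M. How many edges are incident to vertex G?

4

Neighbors of G: A, D, J, L.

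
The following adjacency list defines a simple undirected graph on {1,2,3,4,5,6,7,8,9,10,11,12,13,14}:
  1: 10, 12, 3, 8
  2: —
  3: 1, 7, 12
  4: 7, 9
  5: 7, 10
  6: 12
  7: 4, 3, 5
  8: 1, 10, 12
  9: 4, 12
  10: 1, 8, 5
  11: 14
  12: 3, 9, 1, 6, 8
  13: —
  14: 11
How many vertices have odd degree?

8

Degrees: 1:4, 2:0, 3:3, 4:2, 5:2, 6:1, 7:3, 8:3, 9:2, 10:3, 11:1, 12:5, 13:0, 14:1
Odd-degree vertices: 3, 6, 7, 8, 10, 11, 12, 14.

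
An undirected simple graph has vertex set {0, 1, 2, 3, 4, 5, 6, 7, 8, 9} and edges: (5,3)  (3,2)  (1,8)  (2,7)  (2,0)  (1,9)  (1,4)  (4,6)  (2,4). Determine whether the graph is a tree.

Yes

The graph has 10 vertices and 9 edges.
It is connected with exactly 9 edges, hence acyclic — it is a tree.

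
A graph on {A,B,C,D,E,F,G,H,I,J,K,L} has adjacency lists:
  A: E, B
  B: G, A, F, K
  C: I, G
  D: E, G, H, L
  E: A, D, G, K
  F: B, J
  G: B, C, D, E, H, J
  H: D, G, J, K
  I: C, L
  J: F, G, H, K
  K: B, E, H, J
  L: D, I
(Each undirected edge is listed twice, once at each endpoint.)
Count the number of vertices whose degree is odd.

Degrees: A:2, B:4, C:2, D:4, E:4, F:2, G:6, H:4, I:2, J:4, K:4, L:2
Odd-degree vertices: none.

0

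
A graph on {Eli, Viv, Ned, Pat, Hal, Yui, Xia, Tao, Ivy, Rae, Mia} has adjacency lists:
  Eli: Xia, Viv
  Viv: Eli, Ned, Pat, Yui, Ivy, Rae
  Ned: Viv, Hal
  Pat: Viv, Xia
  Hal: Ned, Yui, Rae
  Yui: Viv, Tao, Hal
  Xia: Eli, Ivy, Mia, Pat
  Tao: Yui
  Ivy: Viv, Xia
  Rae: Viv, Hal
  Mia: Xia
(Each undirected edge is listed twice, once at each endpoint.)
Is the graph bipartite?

Yes

A valid 2-coloring puts {Viv, Hal, Xia, Tao} on one side and {Eli, Ned, Pat, Yui, Ivy, Rae, Mia} on the other; every edge crosses between the two sides.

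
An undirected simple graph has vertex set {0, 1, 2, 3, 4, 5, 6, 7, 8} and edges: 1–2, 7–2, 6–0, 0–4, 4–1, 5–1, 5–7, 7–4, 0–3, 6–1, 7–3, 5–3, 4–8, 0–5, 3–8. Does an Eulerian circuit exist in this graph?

Yes

Degrees: 0:4, 1:4, 2:2, 3:4, 4:4, 5:4, 6:2, 7:4, 8:2
All degrees are even and the non-isolated vertices are connected — an Eulerian circuit exists.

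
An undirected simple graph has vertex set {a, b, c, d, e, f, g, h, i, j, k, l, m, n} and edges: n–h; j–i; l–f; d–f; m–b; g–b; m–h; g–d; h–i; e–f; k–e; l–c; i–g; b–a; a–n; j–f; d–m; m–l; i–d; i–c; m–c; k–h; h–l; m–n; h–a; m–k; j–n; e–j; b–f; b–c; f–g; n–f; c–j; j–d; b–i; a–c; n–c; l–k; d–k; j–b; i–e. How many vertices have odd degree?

8

Degrees: a:4, b:7, c:7, d:6, e:4, f:7, g:4, h:6, i:7, j:7, k:5, l:5, m:7, n:6
Odd-degree vertices: b, c, f, i, j, k, l, m.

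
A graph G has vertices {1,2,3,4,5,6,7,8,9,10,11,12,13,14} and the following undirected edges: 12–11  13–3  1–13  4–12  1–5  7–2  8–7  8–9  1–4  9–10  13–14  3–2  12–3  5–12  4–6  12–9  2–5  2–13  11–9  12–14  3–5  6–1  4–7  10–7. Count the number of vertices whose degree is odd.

Degrees: 1:4, 2:4, 3:4, 4:4, 5:4, 6:2, 7:4, 8:2, 9:4, 10:2, 11:2, 12:6, 13:4, 14:2
Odd-degree vertices: none.

0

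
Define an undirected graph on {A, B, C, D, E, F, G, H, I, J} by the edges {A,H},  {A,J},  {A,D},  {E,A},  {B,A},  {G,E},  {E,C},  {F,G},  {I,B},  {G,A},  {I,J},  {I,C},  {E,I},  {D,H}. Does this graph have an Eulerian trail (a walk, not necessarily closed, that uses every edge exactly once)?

Degrees: A:6, B:2, C:2, D:2, E:4, F:1, G:3, H:2, I:4, J:2
Odd-degree vertices: F, G (2 total).
The non-isolated vertices are connected and exactly 2 have odd degree, so an Eulerian trail exists (from F to G).

Yes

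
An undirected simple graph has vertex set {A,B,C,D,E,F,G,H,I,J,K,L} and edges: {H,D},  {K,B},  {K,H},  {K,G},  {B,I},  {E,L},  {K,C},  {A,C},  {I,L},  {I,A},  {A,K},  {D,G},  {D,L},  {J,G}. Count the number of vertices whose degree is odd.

Degrees: A:3, B:2, C:2, D:3, E:1, F:0, G:3, H:2, I:3, J:1, K:5, L:3
Odd-degree vertices: A, D, E, G, I, J, K, L.

8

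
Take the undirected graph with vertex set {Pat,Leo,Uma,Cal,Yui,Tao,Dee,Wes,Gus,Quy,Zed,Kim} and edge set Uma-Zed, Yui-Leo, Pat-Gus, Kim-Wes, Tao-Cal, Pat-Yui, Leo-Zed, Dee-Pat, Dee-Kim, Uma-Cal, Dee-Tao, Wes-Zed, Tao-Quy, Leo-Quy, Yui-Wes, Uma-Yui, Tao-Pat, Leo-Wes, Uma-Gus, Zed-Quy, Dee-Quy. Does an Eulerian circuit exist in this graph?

Degrees: Pat:4, Leo:4, Uma:4, Cal:2, Yui:4, Tao:4, Dee:4, Wes:4, Gus:2, Quy:4, Zed:4, Kim:2
Every vertex has even degree and the edges form a single connected piece, so an Eulerian circuit exists.

Yes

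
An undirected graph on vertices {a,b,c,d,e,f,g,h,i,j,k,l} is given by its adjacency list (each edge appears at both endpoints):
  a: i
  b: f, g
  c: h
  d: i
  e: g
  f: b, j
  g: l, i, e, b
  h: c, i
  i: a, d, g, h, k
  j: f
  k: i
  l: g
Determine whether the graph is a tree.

Yes

|V| = 12, |E| = 11.
Connected and |E| = |V| - 1, which characterizes a tree.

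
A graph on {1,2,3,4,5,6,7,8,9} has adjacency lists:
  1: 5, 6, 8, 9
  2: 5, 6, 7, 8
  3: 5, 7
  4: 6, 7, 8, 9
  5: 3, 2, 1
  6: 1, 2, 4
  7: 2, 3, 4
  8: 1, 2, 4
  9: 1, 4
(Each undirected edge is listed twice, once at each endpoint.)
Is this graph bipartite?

A valid 2-coloring puts {5, 6, 7, 8, 9} on one side and {1, 2, 3, 4} on the other; every edge crosses between the two sides.

Yes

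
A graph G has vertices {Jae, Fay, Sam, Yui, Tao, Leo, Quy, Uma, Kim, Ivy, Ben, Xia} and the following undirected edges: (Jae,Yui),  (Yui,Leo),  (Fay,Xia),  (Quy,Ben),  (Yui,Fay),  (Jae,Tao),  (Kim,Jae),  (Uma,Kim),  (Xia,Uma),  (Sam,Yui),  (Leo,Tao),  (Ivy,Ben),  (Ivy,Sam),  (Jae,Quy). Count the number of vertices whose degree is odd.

0

Degrees: Jae:4, Fay:2, Sam:2, Yui:4, Tao:2, Leo:2, Quy:2, Uma:2, Kim:2, Ivy:2, Ben:2, Xia:2
Odd-degree vertices: none.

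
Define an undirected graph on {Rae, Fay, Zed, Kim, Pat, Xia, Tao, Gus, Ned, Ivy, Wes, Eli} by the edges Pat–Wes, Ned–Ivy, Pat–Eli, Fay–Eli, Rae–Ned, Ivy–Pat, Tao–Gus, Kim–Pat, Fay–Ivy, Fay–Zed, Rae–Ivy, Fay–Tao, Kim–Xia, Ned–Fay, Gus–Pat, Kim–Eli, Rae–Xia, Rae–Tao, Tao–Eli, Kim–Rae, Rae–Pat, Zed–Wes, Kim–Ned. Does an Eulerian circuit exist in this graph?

No

Degrees: Rae:6, Fay:5, Zed:2, Kim:5, Pat:6, Xia:2, Tao:4, Gus:2, Ned:4, Ivy:4, Wes:2, Eli:4
Fay, Kim have odd degree; an Eulerian circuit needs every degree to be even, so none exists.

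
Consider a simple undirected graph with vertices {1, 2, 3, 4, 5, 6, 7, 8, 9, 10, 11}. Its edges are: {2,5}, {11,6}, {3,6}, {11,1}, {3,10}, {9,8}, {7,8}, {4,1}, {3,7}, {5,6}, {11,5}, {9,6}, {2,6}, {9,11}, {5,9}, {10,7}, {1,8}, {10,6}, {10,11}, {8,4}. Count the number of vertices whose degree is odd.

Degrees: 1:3, 2:2, 3:3, 4:2, 5:4, 6:6, 7:3, 8:4, 9:4, 10:4, 11:5
Odd-degree vertices: 1, 3, 7, 11.

4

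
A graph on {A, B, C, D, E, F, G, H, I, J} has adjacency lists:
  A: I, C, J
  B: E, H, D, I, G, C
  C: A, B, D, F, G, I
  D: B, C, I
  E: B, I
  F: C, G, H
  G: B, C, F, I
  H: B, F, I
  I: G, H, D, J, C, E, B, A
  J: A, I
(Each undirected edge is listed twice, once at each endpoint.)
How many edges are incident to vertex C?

6

Neighbors of C: A, B, D, F, G, I.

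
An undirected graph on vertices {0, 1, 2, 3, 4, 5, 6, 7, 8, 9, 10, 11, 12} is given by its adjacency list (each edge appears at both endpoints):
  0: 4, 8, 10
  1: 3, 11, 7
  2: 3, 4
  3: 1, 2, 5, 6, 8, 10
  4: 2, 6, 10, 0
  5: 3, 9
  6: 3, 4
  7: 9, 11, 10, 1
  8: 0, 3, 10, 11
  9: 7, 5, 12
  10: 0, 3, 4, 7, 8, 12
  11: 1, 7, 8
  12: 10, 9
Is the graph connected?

A breadth-first search from 0 visits 0, 10, 8, 4, 12, 7, 3, 11, 2, 6, 9, 1, 5 — all 13 vertices — so the graph is connected.

Yes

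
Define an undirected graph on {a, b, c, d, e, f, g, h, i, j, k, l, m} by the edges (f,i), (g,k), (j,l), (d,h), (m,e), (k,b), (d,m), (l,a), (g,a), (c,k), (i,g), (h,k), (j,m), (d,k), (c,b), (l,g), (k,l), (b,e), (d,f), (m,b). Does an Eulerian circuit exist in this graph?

Yes

Degrees: a:2, b:4, c:2, d:4, e:2, f:2, g:4, h:2, i:2, j:2, k:6, l:4, m:4
All degrees are even and the non-isolated vertices are connected — an Eulerian circuit exists.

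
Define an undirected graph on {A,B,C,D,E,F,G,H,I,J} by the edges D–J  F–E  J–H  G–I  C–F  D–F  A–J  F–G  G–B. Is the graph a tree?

|V| = 10, |E| = 9.
Connected and |E| = |V| - 1, which characterizes a tree.

Yes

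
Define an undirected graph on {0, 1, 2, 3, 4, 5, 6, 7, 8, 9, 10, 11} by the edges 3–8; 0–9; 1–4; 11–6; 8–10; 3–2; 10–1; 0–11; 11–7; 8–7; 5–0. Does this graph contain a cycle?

No

The graph has 12 vertices, 11 edges, and 1 connected component.
Since 11 = 12 - 1, the graph is a forest and contains no cycle.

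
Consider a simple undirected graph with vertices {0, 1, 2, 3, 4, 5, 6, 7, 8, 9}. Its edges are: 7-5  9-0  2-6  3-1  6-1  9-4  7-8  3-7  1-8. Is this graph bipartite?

Yes

A valid 2-coloring puts {3, 5, 6, 8, 9} on one side and {0, 1, 2, 4, 7} on the other; every edge crosses between the two sides.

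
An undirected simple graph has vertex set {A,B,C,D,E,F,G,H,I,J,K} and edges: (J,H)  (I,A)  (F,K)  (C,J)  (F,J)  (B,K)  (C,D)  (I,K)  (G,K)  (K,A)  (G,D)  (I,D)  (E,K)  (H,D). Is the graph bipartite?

I-A-K-I is an odd cycle (length 3), and a bipartite graph can contain only even cycles.

No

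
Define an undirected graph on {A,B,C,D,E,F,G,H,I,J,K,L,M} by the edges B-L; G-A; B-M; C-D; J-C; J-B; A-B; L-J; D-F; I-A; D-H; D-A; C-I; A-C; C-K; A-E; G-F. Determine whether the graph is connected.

Yes

A breadth-first search from A visits A, C, G, B, D, E, I, K, J, F, L, M, H — all 13 vertices — so the graph is connected.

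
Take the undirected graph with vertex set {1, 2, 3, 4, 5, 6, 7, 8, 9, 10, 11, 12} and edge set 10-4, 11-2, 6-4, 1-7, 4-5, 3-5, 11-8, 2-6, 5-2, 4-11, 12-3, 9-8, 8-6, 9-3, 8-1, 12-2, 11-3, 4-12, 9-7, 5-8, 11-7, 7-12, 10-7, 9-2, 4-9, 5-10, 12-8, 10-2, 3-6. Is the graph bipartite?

No

4-10-5-4 is an odd cycle (length 3), and a bipartite graph can contain only even cycles.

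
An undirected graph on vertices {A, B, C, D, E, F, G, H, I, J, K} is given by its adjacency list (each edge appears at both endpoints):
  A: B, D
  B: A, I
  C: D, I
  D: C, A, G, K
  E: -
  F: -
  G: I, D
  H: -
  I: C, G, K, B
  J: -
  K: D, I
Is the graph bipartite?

D-A-B-I-K-D is an odd cycle (length 5), and a bipartite graph can contain only even cycles.

No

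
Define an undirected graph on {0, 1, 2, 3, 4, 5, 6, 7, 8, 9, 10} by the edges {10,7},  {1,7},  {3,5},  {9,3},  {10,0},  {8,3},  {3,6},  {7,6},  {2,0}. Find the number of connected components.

Component: {4}
Component: {0, 1, 2, 3, 5, 6, 7, 8, 9, 10}

2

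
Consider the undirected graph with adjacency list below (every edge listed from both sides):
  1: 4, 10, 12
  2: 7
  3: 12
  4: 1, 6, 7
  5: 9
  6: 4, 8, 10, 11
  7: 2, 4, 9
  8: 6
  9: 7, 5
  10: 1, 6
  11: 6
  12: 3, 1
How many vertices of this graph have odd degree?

Degrees: 1:3, 2:1, 3:1, 4:3, 5:1, 6:4, 7:3, 8:1, 9:2, 10:2, 11:1, 12:2
Odd-degree vertices: 1, 2, 3, 4, 5, 7, 8, 11.

8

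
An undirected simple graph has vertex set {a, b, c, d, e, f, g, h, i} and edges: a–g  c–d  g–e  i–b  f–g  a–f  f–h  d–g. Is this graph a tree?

The graph has 9 vertices and 8 edges.
It is not connected, so it is not a tree.

No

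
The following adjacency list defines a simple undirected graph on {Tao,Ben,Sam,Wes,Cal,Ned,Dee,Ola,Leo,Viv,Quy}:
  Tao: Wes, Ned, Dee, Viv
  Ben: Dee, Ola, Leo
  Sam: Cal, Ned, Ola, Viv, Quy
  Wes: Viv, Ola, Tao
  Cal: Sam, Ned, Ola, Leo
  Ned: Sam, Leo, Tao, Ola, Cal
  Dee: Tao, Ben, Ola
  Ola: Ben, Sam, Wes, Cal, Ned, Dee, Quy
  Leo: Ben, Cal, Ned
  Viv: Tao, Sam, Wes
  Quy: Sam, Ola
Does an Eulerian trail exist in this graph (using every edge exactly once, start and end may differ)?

Degrees: Tao:4, Ben:3, Sam:5, Wes:3, Cal:4, Ned:5, Dee:3, Ola:7, Leo:3, Viv:3, Quy:2
Odd-degree vertices: Ben, Sam, Wes, Ned, Dee, Ola, Leo, Viv (8 total).
With 8 odd-degree vertices (more than two), no single trail can use every edge.

No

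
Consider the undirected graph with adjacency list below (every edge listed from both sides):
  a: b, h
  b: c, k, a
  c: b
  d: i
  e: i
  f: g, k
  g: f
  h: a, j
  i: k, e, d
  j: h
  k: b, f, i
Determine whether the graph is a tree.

Yes

The graph has 11 vertices and 10 edges.
Connected and |E| = |V| - 1, which characterizes a tree.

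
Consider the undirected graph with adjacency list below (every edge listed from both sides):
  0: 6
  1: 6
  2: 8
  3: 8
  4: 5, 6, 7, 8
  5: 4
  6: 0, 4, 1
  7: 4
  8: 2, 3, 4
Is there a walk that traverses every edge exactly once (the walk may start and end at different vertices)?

Degrees: 0:1, 1:1, 2:1, 3:1, 4:4, 5:1, 6:3, 7:1, 8:3
Odd-degree vertices: 0, 1, 2, 3, 5, 6, 7, 8 (8 total).
With 8 odd-degree vertices (more than two), no single trail can use every edge.

No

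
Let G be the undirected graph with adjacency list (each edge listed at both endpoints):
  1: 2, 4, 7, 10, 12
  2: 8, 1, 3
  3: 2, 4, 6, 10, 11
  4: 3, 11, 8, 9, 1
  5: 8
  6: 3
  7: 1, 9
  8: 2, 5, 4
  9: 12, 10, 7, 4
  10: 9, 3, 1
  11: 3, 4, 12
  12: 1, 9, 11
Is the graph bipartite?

4-3-11-4 is an odd cycle (length 3), and a bipartite graph can contain only even cycles.

No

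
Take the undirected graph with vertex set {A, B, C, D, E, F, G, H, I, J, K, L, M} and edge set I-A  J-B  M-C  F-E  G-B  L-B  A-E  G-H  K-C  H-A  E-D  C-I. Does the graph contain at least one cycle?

|V| = 13, |E| = 12, number of components = 1.
Since 12 = 13 - 1, the graph is a forest and contains no cycle.

No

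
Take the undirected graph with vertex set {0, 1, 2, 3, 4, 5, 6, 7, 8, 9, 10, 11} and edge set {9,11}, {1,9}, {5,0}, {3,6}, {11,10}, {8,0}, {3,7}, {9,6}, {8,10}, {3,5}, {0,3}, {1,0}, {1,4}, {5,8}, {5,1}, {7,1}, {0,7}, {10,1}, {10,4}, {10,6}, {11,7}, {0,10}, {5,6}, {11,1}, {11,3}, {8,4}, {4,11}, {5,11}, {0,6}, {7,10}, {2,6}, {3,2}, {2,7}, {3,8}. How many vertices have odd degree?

Degrees: 0:7, 1:7, 2:3, 3:7, 4:4, 5:6, 6:6, 7:6, 8:5, 9:3, 10:7, 11:7
Odd-degree vertices: 0, 1, 2, 3, 8, 9, 10, 11.

8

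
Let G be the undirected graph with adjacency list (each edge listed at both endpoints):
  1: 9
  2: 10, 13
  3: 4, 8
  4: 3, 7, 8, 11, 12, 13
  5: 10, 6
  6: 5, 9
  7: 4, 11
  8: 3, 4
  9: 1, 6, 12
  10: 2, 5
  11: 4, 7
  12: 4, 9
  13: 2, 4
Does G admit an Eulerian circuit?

No

Degrees: 1:1, 2:2, 3:2, 4:6, 5:2, 6:2, 7:2, 8:2, 9:3, 10:2, 11:2, 12:2, 13:2
1, 9 have odd degree; an Eulerian circuit needs every degree to be even, so none exists.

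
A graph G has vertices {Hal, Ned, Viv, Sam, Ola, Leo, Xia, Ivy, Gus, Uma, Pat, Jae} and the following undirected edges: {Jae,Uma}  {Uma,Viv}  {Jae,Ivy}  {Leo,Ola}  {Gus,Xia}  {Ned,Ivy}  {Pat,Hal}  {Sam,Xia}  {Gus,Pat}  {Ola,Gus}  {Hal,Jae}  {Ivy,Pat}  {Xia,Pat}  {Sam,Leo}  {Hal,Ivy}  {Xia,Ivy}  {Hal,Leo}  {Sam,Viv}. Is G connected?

Yes

Starting from Hal and exploring outward reaches every vertex (Hal, Jae, Ivy, Pat, Leo, Uma, Xia, Ned, Gus, Sam, Ola, Viv); the graph is connected.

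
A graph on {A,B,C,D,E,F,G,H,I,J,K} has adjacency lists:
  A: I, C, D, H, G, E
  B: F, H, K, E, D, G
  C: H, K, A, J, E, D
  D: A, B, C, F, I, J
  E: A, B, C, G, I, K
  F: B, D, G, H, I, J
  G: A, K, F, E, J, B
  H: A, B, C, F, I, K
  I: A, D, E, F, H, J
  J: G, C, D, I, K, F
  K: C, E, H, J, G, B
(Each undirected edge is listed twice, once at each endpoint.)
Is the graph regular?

Yes

Degrees: A:6, B:6, C:6, D:6, E:6, F:6, G:6, H:6, I:6, J:6, K:6
Every vertex has degree 6, so the graph is 6-regular.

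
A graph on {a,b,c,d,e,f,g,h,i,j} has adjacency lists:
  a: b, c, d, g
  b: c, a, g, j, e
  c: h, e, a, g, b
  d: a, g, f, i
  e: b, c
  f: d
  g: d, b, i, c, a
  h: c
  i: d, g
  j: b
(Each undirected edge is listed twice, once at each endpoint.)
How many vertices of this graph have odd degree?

Degrees: a:4, b:5, c:5, d:4, e:2, f:1, g:5, h:1, i:2, j:1
Odd-degree vertices: b, c, f, g, h, j.

6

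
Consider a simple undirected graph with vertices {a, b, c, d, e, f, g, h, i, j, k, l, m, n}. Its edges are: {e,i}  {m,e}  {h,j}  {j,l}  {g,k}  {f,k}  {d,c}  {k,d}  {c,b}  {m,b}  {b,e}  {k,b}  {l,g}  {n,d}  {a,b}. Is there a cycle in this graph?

Yes

|V| = 14, |E| = 15, number of components = 1.
Since 15 > 14 - 1, a cycle must exist; for instance b-e-m-b.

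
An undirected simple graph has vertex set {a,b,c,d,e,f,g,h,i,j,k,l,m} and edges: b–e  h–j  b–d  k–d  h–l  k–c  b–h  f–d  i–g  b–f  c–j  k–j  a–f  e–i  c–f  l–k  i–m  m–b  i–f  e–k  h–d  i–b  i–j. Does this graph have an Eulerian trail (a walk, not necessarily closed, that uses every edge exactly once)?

No

Degrees: a:1, b:6, c:3, d:4, e:3, f:5, g:1, h:4, i:6, j:4, k:5, l:2, m:2
Odd-degree vertices: a, c, e, f, g, k (6 total).
With 6 odd-degree vertices (more than two), no single trail can use every edge.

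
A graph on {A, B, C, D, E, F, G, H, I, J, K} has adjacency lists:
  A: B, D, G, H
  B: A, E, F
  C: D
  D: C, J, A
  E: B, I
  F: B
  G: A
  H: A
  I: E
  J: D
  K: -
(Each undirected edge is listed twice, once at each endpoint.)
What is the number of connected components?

Component: {K}
Component: {A, B, C, D, E, F, G, H, I, J}

2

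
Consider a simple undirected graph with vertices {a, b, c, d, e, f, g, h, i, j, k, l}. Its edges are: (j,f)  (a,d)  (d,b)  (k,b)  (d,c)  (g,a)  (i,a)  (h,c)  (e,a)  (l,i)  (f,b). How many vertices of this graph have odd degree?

8

Degrees: a:4, b:3, c:2, d:3, e:1, f:2, g:1, h:1, i:2, j:1, k:1, l:1
Odd-degree vertices: b, d, e, g, h, j, k, l.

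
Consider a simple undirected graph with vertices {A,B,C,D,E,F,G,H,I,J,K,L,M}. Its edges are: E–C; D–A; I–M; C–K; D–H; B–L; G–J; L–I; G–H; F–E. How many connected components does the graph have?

Component: {B, I, L, M}
Component: {C, E, F, K}
Component: {A, D, G, H, J}

3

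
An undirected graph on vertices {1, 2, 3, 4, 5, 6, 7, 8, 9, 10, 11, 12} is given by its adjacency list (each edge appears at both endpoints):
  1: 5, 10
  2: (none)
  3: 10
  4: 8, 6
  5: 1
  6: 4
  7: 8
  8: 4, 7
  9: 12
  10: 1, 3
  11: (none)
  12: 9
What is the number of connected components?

5

Component: {2}
Component: {11}
Component: {9, 12}
Component: {1, 3, 5, 10}
Component: {4, 6, 7, 8}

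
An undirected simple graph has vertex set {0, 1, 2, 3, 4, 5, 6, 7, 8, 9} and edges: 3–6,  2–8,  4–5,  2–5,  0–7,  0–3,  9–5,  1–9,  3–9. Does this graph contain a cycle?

The graph has 10 vertices, 9 edges, and 1 connected component.
Since 9 = 10 - 1, the graph is a forest and contains no cycle.

No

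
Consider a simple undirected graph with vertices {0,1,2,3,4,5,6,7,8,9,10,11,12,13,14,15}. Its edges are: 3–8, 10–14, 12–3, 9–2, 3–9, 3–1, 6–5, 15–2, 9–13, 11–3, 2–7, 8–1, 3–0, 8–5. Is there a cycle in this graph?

Yes

The graph has 16 vertices, 14 edges, and 3 connected components.
One cycle is 3-1-8-3.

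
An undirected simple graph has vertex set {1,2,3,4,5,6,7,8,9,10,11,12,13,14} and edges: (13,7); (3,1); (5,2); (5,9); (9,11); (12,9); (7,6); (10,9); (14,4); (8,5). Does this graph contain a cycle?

No

|V| = 14, |E| = 10, number of components = 4.
Since 10 = 14 - 4, the graph is a forest and contains no cycle.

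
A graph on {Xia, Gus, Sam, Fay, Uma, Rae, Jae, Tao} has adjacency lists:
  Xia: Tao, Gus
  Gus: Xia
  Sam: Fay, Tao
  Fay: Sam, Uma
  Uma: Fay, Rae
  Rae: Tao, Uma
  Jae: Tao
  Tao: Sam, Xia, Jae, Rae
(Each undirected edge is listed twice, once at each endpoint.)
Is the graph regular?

No

Degrees: Xia:2, Gus:1, Sam:2, Fay:2, Uma:2, Rae:2, Jae:1, Tao:4
Vertex Gus has degree 1 while Tao has degree 4, so the graph is not regular.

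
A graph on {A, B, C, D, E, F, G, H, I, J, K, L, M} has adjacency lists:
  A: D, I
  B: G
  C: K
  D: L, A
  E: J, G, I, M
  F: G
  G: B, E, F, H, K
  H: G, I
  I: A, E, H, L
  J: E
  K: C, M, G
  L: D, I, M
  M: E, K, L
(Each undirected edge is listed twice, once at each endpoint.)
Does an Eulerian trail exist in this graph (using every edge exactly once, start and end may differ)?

Degrees: A:2, B:1, C:1, D:2, E:4, F:1, G:5, H:2, I:4, J:1, K:3, L:3, M:3
Odd-degree vertices: B, C, F, G, J, K, L, M (8 total).
An Eulerian trail requires 0 or 2 odd-degree vertices; here there are 8.

No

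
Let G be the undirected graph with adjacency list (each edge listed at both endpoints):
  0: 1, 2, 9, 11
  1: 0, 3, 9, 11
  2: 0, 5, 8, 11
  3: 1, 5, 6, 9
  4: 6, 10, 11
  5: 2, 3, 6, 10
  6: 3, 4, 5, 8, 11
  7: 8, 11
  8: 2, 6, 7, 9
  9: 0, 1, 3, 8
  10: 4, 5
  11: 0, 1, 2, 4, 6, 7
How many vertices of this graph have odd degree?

Degrees: 0:4, 1:4, 2:4, 3:4, 4:3, 5:4, 6:5, 7:2, 8:4, 9:4, 10:2, 11:6
Odd-degree vertices: 4, 6.

2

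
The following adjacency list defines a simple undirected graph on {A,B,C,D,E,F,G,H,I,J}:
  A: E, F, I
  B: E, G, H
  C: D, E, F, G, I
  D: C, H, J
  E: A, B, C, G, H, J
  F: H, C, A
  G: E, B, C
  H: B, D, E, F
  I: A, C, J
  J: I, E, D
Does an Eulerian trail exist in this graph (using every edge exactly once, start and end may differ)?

Degrees: A:3, B:3, C:5, D:3, E:6, F:3, G:3, H:4, I:3, J:3
Odd-degree vertices: A, B, C, D, F, G, I, J (8 total).
An Eulerian trail requires 0 or 2 odd-degree vertices; here there are 8.

No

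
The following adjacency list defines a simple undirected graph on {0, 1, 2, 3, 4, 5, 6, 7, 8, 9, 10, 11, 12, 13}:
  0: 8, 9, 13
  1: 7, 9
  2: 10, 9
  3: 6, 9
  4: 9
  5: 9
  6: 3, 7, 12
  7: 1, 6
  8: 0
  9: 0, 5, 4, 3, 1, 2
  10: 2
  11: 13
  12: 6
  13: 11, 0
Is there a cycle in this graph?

Yes

The graph has 14 vertices, 14 edges, and 1 connected component.
One cycle is 9-3-6-7-1-9.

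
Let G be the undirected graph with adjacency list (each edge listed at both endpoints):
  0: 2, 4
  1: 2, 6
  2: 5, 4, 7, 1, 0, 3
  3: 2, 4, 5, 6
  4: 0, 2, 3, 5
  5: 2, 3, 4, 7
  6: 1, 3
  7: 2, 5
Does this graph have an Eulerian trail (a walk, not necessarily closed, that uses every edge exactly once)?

Degrees: 0:2, 1:2, 2:6, 3:4, 4:4, 5:4, 6:2, 7:2
Odd-degree vertices: none (0 total).
With 0 odd-degree vertices and all edges in one connected piece, an Eulerian trail exists.

Yes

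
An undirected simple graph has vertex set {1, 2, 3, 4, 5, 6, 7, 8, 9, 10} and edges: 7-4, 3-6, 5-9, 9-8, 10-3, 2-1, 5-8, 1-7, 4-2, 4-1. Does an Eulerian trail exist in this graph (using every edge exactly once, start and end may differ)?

No

Degrees: 1:3, 2:2, 3:2, 4:3, 5:2, 6:1, 7:2, 8:2, 9:2, 10:1
Odd-degree vertices: 1, 4, 6, 10 (4 total).
An Eulerian trail requires 0 or 2 odd-degree vertices; here there are 4.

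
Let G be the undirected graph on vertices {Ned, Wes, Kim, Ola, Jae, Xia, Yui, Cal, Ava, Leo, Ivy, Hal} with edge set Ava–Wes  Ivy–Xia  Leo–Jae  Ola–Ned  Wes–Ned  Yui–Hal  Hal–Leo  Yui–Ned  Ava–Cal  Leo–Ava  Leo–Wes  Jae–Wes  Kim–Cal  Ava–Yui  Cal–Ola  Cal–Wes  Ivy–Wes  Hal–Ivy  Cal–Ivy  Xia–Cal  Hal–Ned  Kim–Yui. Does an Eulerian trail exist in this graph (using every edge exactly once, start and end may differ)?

Degrees: Ned:4, Wes:6, Kim:2, Ola:2, Jae:2, Xia:2, Yui:4, Cal:6, Ava:4, Leo:4, Ivy:4, Hal:4
Odd-degree vertices: none (0 total).
The non-isolated vertices are connected and exactly 0 have odd degree, so an Eulerian trail exists.

Yes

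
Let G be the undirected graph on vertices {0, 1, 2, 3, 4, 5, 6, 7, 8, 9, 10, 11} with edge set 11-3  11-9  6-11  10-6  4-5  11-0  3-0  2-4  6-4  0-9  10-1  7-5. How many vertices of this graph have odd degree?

6

Degrees: 0:3, 1:1, 2:1, 3:2, 4:3, 5:2, 6:3, 7:1, 8:0, 9:2, 10:2, 11:4
Odd-degree vertices: 0, 1, 2, 4, 6, 7.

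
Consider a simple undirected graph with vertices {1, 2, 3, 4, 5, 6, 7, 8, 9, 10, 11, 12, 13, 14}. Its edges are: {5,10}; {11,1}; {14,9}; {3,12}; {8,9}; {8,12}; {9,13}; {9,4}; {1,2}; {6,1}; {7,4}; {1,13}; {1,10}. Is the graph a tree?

Yes

|V| = 14, |E| = 13.
It is connected with exactly 13 edges, hence acyclic — it is a tree.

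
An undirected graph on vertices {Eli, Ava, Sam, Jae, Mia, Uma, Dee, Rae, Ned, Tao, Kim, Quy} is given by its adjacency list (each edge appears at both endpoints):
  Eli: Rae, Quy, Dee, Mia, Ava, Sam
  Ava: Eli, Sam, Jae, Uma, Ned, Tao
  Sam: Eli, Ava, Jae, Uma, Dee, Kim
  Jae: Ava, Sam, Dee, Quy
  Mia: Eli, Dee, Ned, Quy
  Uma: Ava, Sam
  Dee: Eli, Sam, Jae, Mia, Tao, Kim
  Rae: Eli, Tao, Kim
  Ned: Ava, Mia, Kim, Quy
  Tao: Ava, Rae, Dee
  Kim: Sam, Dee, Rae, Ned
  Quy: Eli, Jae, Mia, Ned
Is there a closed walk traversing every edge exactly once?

Degrees: Eli:6, Ava:6, Sam:6, Jae:4, Mia:4, Uma:2, Dee:6, Rae:3, Ned:4, Tao:3, Kim:4, Quy:4
Rae, Tao have odd degree; an Eulerian circuit needs every degree to be even, so none exists.

No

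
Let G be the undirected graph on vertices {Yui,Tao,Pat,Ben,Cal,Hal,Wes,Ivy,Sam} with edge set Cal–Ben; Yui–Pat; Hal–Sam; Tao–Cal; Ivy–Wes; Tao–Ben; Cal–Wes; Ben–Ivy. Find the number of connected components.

3

Component: {Yui, Pat}
Component: {Hal, Sam}
Component: {Tao, Ben, Cal, Wes, Ivy}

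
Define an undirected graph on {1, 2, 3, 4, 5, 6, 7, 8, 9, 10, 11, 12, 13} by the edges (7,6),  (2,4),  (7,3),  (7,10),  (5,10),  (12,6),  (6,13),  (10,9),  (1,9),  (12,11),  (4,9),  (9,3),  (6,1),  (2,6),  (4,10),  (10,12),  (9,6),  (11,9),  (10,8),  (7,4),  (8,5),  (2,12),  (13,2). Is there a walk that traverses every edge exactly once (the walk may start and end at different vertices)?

Degrees: 1:2, 2:4, 3:2, 4:4, 5:2, 6:6, 7:4, 8:2, 9:6, 10:6, 11:2, 12:4, 13:2
Odd-degree vertices: none (0 total).
With 0 odd-degree vertices and all edges in one connected piece, an Eulerian trail exists.

Yes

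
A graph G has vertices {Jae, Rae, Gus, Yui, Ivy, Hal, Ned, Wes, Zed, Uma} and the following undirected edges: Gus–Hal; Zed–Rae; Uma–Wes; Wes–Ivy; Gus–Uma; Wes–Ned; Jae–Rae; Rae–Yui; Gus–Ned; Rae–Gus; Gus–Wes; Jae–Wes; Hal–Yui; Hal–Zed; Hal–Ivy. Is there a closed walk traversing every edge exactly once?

No

Degrees: Jae:2, Rae:4, Gus:5, Yui:2, Ivy:2, Hal:4, Ned:2, Wes:5, Zed:2, Uma:2
Gus, Wes have odd degree; an Eulerian circuit needs every degree to be even, so none exists.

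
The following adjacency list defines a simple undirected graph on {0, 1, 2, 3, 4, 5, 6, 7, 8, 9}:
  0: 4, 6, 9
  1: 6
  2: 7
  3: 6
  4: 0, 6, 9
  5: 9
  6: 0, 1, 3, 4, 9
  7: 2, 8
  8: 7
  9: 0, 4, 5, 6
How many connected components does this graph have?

2

Component: {2, 7, 8}
Component: {0, 1, 3, 4, 5, 6, 9}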